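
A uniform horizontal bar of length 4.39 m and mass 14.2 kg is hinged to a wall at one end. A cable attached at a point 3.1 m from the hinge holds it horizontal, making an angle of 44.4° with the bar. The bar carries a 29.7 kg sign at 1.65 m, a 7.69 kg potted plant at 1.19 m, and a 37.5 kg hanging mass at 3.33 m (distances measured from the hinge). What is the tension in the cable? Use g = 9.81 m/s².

T ≈ 969 N

Sum moments about the hinge (the unknown hinge reaction has zero arm there).
Beam weight: 14.2 × 9.81 = 139.3 N down at 2.195 m → arm 2.195 m, τ = 139.3 × 2.195 = 305.8 N·m clockwise.
Sign: 29.7 × 9.81 = 291.4 N down at 1.65 m → arm 1.65 m, τ = 291.4 × 1.65 = 480.8 N·m clockwise.
Potted plant: 7.69 × 9.81 = 75.44 N down at 1.19 m → arm 1.19 m, τ = 75.44 × 1.19 = 89.77 N·m clockwise.
Hanging mass: 37.5 × 9.81 = 367.9 N down at 3.33 m → arm 3.33 m, τ = 367.9 × 3.33 = 1225 N·m clockwise.
Total clockwise load moment = 2101 N·m.
The cable tension T acts at 3.1 m; only its component perpendicular to the bar, T sinθ, produces torque. sin 44.4° = 0.6997.
Στ = 0 ⇒ T × 3.1 × 0.6997 = 2101 ⇒ T = 2101 / 2.169 = 969 N.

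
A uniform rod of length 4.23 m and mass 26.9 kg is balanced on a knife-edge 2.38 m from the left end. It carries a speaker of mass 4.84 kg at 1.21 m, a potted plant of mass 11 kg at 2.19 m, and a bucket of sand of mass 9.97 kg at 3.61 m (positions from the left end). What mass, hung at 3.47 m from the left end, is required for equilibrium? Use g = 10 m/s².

m ≈ 2.4 kg

Taking torques about the knife-edge (at 2.38 m from the left end):
Beam weight: 26.9 × 10 = 269 N down at 2.115 m → arm 0.265 m, τ = 269 × 0.265 = 71.28 N·m counterclockwise.
Speaker: 4.84 × 10 = 48.4 N down at 1.21 m → arm 1.17 m, τ = 48.4 × 1.17 = 56.63 N·m counterclockwise.
Potted plant: 11 × 10 = 110 N down at 2.19 m → arm 0.19 m, τ = 110 × 0.19 = 20.9 N·m counterclockwise.
Bucket of sand: 9.97 × 10 = 99.7 N down at 3.61 m → arm 1.23 m, τ = 99.7 × 1.23 = 122.6 N·m clockwise.
Net moment of known loads = 26.21 N·m counterclockwise.
An unknown mass m at 3.47 m has arm 1.09 m; its moment is m·g·1.09 clockwise.
Στ = 0 ⇒ m × 10 × 1.09 = 26.21 ⇒ m = 26.21 / (10 × 1.09) = 2.4 kg.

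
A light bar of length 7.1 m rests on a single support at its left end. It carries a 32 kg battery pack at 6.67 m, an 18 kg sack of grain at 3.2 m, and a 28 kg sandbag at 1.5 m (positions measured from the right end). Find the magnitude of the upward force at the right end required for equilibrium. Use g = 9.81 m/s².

F ≈ 333 N

Take moments about the left end.
Battery pack: 32 × 9.81 = 313.9 N down at 6.67 m → arm 0.43 m, τ = 313.9 × 0.43 = 135 N·m clockwise.
Sack of grain: 18 × 9.81 = 176.6 N down at 3.2 m → arm 3.9 m, τ = 176.6 × 3.9 = 688.7 N·m clockwise.
Sandbag: 28 × 9.81 = 274.7 N down at 1.5 m → arm 5.6 m, τ = 274.7 × 5.6 = 1538 N·m clockwise.
Net moment of the loads = 2362 N·m clockwise.
The upward force F acts at the right end, arm 7.1 m, giving F × 7.1 counterclockwise.
Setting net torque to zero: F × 7.1 = 2362 → F = 2362 / 7.1 = 333 N.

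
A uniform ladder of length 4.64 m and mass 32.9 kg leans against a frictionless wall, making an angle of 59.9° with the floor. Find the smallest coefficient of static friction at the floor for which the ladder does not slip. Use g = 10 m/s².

μ_min ≈ 0.29

Taking torques about the foot of the ladder:
Ladder weight 32.9×10 = 329 N acts at 2.32 m along the ladder; its horizontal arm is 2.32·cos59.9° = 1.164 m → τ = 383 N·m clockwise.
Wall normal N acts horizontally at the top; its moment arm is the height L sinθ = 4.64·sin59.9° = 4.014 m, counterclockwise.
For rotational equilibrium, N × 4.014 = 383, so N = 95.42 N.
ΣFx = 0 ⇒ f = N_wall = 95.42 N. ΣFy = 0 ⇒ N_floor = 329 N.
μ_min = f / N_floor = 95.42 / 329 = 0.29.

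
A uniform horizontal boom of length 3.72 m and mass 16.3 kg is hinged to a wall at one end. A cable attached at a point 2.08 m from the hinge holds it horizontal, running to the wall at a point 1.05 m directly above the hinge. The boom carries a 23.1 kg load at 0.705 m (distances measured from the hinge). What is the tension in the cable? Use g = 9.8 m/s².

T ≈ 487 N

Taking torques about the hinge:
Beam weight: 16.3 × 9.8 = 159.7 N down at 1.86 m → arm 1.86 m, τ = 159.7 × 1.86 = 297 N·m clockwise.
Load: 23.1 × 9.8 = 226.4 N down at 0.705 m → arm 0.705 m, τ = 226.4 × 0.705 = 159.6 N·m clockwise.
Total clockwise load moment = 456.6 N·m.
The cable tension T acts at 2.08 m; only its component perpendicular to the boom, T sinθ, produces torque. sinθ = h/√(h²+d²) = 1.05/√(1.05²+2.08²) = 0.4506.
Setting net torque to zero: T × 2.08 × 0.4506 = 456.6 → T = 456.6 / 0.9372 = 487 N.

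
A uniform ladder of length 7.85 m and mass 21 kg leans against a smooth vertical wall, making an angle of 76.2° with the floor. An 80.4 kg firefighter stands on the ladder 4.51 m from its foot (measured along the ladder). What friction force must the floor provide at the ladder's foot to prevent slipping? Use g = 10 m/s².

f ≈ 139 N

Taking torques about the foot of the ladder:
Ladder weight 21×10 = 210 N acts at 3.925 m along the ladder; its horizontal arm is 3.925·cos76.2° = 0.9362 m → τ = 196.6 N·m clockwise.
Firefighter: 80.4×10 = 804 N at 4.51 m → arm 1.076 m → τ = 865.1 N·m clockwise.
Wall normal N acts horizontally at the top; its moment arm is the height L sinθ = 7.85·sin76.2° = 7.623 m, counterclockwise.
Balancing moments: N × 7.623 = 1062, giving N = 139 N.
ΣFx = 0: friction at the foot balances the wall's push, so f = N_wall = 139 N.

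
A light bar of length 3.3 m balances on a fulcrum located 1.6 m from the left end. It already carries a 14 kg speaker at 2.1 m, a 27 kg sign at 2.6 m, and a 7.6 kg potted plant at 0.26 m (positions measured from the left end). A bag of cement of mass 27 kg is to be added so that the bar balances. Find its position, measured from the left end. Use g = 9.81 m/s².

About the fulcrum (at 1.6 m from the left end):
Speaker: 14 × 9.81 = 137.3 N down at 2.1 m → arm 0.5 m, τ = 137.3 × 0.5 = 68.65 N·m clockwise.
Sign: 27 × 9.81 = 264.9 N down at 2.6 m → arm 1 m, τ = 264.9 × 1 = 264.9 N·m clockwise.
Potted plant: 7.6 × 9.81 = 74.56 N down at 0.26 m → arm 1.34 m, τ = 74.56 × 1.34 = 99.91 N·m counterclockwise.
Net moment of existing loads = 233.6 N·m clockwise.
The bag of cement weighs 27 × 9.81 = 264.9 N and must supply an equal counterclockwise moment, so its lever arm about the fulcrum is 233.6 / 264.9 = 0.882 m.
That puts it at 1.6 − 0.882 = 0.718 m from the left end.

x ≈ 0.718 m from the left end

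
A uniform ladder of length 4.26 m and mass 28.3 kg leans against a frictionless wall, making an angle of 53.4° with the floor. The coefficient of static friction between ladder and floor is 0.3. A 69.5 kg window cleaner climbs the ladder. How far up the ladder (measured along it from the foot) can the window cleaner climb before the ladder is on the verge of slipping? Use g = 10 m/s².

Take moments about the foot of the ladder.
Ladder weight 28.3×10 = 283 N acts at 2.13 m along the ladder; its horizontal arm is 2.13·cos53.4° = 1.27 m → τ = 359.4 N·m clockwise.
Window cleaner weight 69.5×10 = 695 N at distance d → arm d·cos53.4° → τ = 695·d·0.5962 clockwise.
Wall normal N at the top has arm L sinθ = 3.42 m counterclockwise, so Στ = 0 gives N·3.42 = 359.4 + 414.4·d.
ΣFy = 0 ⇒ N_floor = 978 N, so the maximum friction is μ_s·N_floor = 0.3×978 = 293.4 N. ΣFx = 0 ⇒ N_wall = f, so at the slipping point N = 293.4 N.
Substituting: 293.4×3.42 = 359.4 + 414.4·d ⇒ d = (1003 − 359.4) / 414.4 = 1.55 m.

d ≈ 1.55 m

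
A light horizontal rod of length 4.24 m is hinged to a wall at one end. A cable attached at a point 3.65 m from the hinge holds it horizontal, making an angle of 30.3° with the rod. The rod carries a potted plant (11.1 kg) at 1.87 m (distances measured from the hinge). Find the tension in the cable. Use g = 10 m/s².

Take moments about the hinge.
Potted plant: 11.1 × 10 = 111 N down at 1.87 m → arm 1.87 m, τ = 111 × 1.87 = 207.6 N·m clockwise.
Total clockwise load moment = 207.6 N·m.
The cable tension T acts at 3.65 m; only its component perpendicular to the rod, T sinθ, produces torque. sin 30.3° = 0.5045.
Setting net torque to zero: T × 3.65 × 0.5045 = 207.6 → T = 207.6 / 1.841 = 113 N.

T ≈ 113 N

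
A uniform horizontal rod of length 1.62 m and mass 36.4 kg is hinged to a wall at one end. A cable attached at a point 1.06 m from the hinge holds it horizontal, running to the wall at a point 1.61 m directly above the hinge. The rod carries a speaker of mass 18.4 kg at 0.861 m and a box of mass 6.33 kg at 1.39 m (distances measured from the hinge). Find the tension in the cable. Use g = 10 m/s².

T ≈ 611 N

About the hinge:
Beam weight: 36.4 × 10 = 364 N down at 0.81 m → arm 0.81 m, τ = 364 × 0.81 = 294.8 N·m clockwise.
Speaker: 18.4 × 10 = 184 N down at 0.861 m → arm 0.861 m, τ = 184 × 0.861 = 158.4 N·m clockwise.
Box: 6.33 × 10 = 63.3 N down at 1.39 m → arm 1.39 m, τ = 63.3 × 1.39 = 87.99 N·m clockwise.
Total clockwise load moment = 541.2 N·m.
The cable tension T acts at 1.06 m; only its component perpendicular to the rod, T sinθ, produces torque. sinθ = h/√(h²+d²) = 1.61/√(1.61²+1.06²) = 0.8352.
For rotational equilibrium, T × 1.06 × 0.8352 = 541.2, so T = 541.2 / 0.8853 = 611 N.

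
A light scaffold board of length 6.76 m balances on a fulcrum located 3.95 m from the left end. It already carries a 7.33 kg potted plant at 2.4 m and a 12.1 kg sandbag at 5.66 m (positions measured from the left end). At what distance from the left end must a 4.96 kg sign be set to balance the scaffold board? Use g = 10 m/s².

Taking torques about the fulcrum (at 3.95 m from the left end):
Potted plant: 7.33 × 10 = 73.3 N down at 2.4 m → arm 1.55 m, τ = 73.3 × 1.55 = 113.6 N·m counterclockwise.
Sandbag: 12.1 × 10 = 121 N down at 5.66 m → arm 1.71 m, τ = 121 × 1.71 = 206.9 N·m clockwise.
Net moment of existing loads = 93.3 N·m clockwise.
The sign weighs 4.96 × 10 = 49.6 N and must supply an equal counterclockwise moment, so its lever arm about the fulcrum is 93.3 / 49.6 = 1.88 m.
That puts it at 3.95 − 1.88 = 2.07 m from the left end.

x ≈ 2.07 m from the left end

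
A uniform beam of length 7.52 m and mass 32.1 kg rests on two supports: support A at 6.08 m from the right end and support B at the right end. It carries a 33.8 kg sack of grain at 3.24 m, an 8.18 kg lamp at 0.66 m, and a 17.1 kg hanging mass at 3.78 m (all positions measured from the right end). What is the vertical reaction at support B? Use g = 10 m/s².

R_B ≈ 418 N

Taking torques about support A:
Beam weight: 32.1 × 10 = 321 N down at 3.76 m → arm 2.32 m, τ = 321 × 2.32 = 744.7 N·m clockwise.
Sack of grain: 33.8 × 10 = 338 N down at 3.24 m → arm 2.84 m, τ = 338 × 2.84 = 959.9 N·m clockwise.
Lamp: 8.18 × 10 = 81.8 N down at 0.66 m → arm 5.42 m, τ = 81.8 × 5.42 = 443.4 N·m clockwise.
Hanging mass: 17.1 × 10 = 171 N down at 3.78 m → arm 2.3 m, τ = 171 × 2.3 = 393.3 N·m clockwise.
Net load moment about support A = 2541 N·m clockwise.
Reaction R at support B is upward at 0 m, arm 6.08 m → moment R × 6.08 counterclockwise.
For rotational equilibrium, R × 6.08 = 2541, so R = 418 N.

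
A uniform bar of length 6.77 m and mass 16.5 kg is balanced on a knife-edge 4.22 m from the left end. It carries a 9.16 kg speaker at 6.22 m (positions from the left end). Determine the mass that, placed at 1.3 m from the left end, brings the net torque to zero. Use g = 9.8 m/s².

m ≈ 1.56 kg

Take moments about the knife-edge (at 4.22 m from the left end).
Beam weight: 16.5 × 9.8 = 161.7 N down at 3.385 m → arm 0.835 m, τ = 161.7 × 0.835 = 135 N·m counterclockwise.
Speaker: 9.16 × 9.8 = 89.77 N down at 6.22 m → arm 2 m, τ = 89.77 × 2 = 179.5 N·m clockwise.
Net moment of known loads = 44.5 N·m clockwise.
An unknown mass m at 1.3 m has arm 2.92 m; its moment is m·g·2.92 counterclockwise.
For rotational equilibrium, m × 9.8 × 2.92 = 44.5, so m = 44.5 / (9.8 × 2.92) = 1.56 kg.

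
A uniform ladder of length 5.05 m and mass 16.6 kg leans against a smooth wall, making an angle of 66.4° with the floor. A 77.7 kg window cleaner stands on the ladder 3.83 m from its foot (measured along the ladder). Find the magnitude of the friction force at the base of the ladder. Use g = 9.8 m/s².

About the foot of the ladder:
Ladder weight 16.6×9.8 = 162.7 N acts at 2.525 m along the ladder; its horizontal arm is 2.525·cos66.4° = 1.011 m → τ = 164.5 N·m clockwise.
Window cleaner: 77.7×9.8 = 761.5 N at 3.83 m → arm 1.533 m → τ = 1167 N·m clockwise.
Wall normal N acts horizontally at the top; its moment arm is the height L sinθ = 5.05·sin66.4° = 4.628 m, counterclockwise.
Balancing moments: N × 4.628 = 1332, giving N = 288 N.
ΣFx = 0: friction at the foot balances the wall's push, so f = N_wall = 288 N.

f ≈ 288 N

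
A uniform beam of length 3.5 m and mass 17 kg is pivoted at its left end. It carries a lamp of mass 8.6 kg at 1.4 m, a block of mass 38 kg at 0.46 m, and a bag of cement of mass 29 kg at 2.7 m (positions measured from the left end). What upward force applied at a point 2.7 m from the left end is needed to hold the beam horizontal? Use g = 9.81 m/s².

F ≈ 500 N

About the left end:
Beam weight: 17 × 9.81 = 166.8 N down at 1.75 m → arm 1.75 m, τ = 166.8 × 1.75 = 291.9 N·m clockwise.
Lamp: 8.6 × 9.81 = 84.37 N down at 1.4 m → arm 1.4 m, τ = 84.37 × 1.4 = 118.1 N·m clockwise.
Block: 38 × 9.81 = 372.8 N down at 0.46 m → arm 0.46 m, τ = 372.8 × 0.46 = 171.5 N·m clockwise.
Bag of cement: 29 × 9.81 = 284.5 N down at 2.7 m → arm 2.7 m, τ = 284.5 × 2.7 = 768.2 N·m clockwise.
Net moment of the loads = 1350 N·m clockwise.
The upward force F acts at a point 2.7 m from the left end, arm 2.7 m, giving F × 2.7 counterclockwise.
For rotational equilibrium, F × 2.7 = 1350, so F = 1350 / 2.7 = 500 N.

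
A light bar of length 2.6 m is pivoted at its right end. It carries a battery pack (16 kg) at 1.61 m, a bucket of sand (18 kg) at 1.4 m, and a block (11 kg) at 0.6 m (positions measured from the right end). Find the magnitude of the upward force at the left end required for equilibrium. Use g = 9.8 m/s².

F ≈ 217 N

Take moments about the right end.
Battery pack: 16 × 9.8 = 156.8 N down at 1.61 m → arm 1.61 m, τ = 156.8 × 1.61 = 252.4 N·m counterclockwise.
Bucket of sand: 18 × 9.8 = 176.4 N down at 1.4 m → arm 1.4 m, τ = 176.4 × 1.4 = 247 N·m counterclockwise.
Block: 11 × 9.8 = 107.8 N down at 0.6 m → arm 0.6 m, τ = 107.8 × 0.6 = 64.68 N·m counterclockwise.
Net moment of the loads = 564.1 N·m counterclockwise.
The upward force F acts at the left end, arm 2.6 m, giving F × 2.6 clockwise.
For rotational equilibrium, F × 2.6 = 564.1, so F = 564.1 / 2.6 = 217 N.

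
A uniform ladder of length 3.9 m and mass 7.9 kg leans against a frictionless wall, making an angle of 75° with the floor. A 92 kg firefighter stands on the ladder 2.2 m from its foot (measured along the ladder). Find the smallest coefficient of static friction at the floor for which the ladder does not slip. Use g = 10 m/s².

Taking torques about the foot of the ladder:
Ladder weight 7.9×10 = 79 N acts at 1.95 m along the ladder; its horizontal arm is 1.95·cos75° = 0.5047 m → τ = 39.87 N·m clockwise.
Firefighter: 92×10 = 920 N at 2.2 m → arm 0.5694 m → τ = 523.8 N·m clockwise.
Wall normal N acts horizontally at the top; its moment arm is the height L sinθ = 3.9·sin75° = 3.767 m, counterclockwise.
Στ = 0 ⇒ N × 3.767 = 563.7 ⇒ N = 149.6 N.
ΣFx = 0 ⇒ f = N_wall = 149.6 N. ΣFy = 0 ⇒ N_floor = 999 N.
μ_min = f / N_floor = 149.6 / 999 = 0.15.

μ_min ≈ 0.15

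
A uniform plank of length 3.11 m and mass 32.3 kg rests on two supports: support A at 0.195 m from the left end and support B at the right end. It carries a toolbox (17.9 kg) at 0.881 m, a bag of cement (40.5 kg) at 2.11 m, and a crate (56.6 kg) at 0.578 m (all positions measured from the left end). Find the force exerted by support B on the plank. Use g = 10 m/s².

R_B ≈ 533 N

Choose support A as the axis so its reaction then has zero moment arm.
Beam weight: 32.3 × 10 = 323 N down at 1.555 m → arm 1.36 m, τ = 323 × 1.36 = 439.3 N·m clockwise.
Toolbox: 17.9 × 10 = 179 N down at 0.881 m → arm 0.686 m, τ = 179 × 0.686 = 122.8 N·m clockwise.
Bag of cement: 40.5 × 10 = 405 N down at 2.11 m → arm 1.915 m, τ = 405 × 1.915 = 775.6 N·m clockwise.
Crate: 56.6 × 10 = 566 N down at 0.578 m → arm 0.383 m, τ = 566 × 0.383 = 216.8 N·m clockwise.
Net load moment about support A = 1554 N·m clockwise.
Reaction R at support B is upward at 3.11 m, arm 2.915 m → moment R × 2.915 counterclockwise.
Στ = 0 ⇒ R × 2.915 = 1554 ⇒ R = 533 N.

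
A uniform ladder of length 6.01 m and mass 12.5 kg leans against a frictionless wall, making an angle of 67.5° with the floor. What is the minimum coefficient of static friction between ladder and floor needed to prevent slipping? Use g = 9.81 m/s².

μ_min ≈ 0.207

Sum moments about the foot of the ladder (the floor normal and friction both act there and drop out).
Ladder weight 12.5×9.81 = 122.6 N acts at 3.005 m along the ladder; its horizontal arm is 3.005·cos67.5° = 1.15 m → τ = 141 N·m clockwise.
Wall normal N acts horizontally at the top; its moment arm is the height L sinθ = 6.01·sin67.5° = 5.553 m, counterclockwise.
Στ = 0 ⇒ N × 5.553 = 141 ⇒ N = 25.39 N.
ΣFx = 0 ⇒ f = N_wall = 25.39 N. ΣFy = 0 ⇒ N_floor = 122.6 N.
μ_min = f / N_floor = 25.39 / 122.6 = 0.207.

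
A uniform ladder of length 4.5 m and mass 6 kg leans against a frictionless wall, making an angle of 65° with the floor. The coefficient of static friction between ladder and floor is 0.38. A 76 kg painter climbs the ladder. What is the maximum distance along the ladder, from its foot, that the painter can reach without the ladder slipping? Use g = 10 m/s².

Take moments about the foot of the ladder.
Ladder weight 6×10 = 60 N acts at 2.25 m along the ladder; its horizontal arm is 2.25·cos65° = 0.9509 m → τ = 57.05 N·m clockwise.
Painter weight 76×10 = 760 N at distance d → arm d·cos65° → τ = 760·d·0.4226 clockwise.
Wall normal N at the top has arm L sinθ = 4.078 m counterclockwise, so Στ = 0 gives N·4.078 = 57.05 + 321.2·d.
ΣFy = 0 ⇒ N_floor = 820 N, so the maximum friction is μ_s·N_floor = 0.38×820 = 311.6 N. ΣFx = 0 ⇒ N_wall = f, so at the slipping point N = 311.6 N.
Substituting: 311.6×4.078 = 57.05 + 321.2·d ⇒ d = (1271 − 57.05) / 321.2 = 3.78 m.

d ≈ 3.78 m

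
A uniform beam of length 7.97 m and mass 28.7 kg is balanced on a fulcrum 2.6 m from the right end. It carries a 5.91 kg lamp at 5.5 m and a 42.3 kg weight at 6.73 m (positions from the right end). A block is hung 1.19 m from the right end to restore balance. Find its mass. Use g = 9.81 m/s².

Choose the fulcrum (at 2.6 m from the right end) as the axis so the support reaction has zero arm there.
Beam weight: 28.7 × 9.81 = 281.5 N down at 3.985 m → arm 1.385 m, τ = 281.5 × 1.385 = 389.9 N·m counterclockwise.
Lamp: 5.91 × 9.81 = 57.98 N down at 5.5 m → arm 2.9 m, τ = 57.98 × 2.9 = 168.1 N·m counterclockwise.
Weight: 42.3 × 9.81 = 415 N down at 6.73 m → arm 4.13 m, τ = 415 × 4.13 = 1714 N·m counterclockwise.
Net moment of known loads = 2272 N·m counterclockwise.
An unknown mass m at 1.19 m has arm 1.41 m; its moment is m·g·1.41 clockwise.
For rotational equilibrium, m × 9.81 × 1.41 = 2272, so m = 2272 / (9.81 × 1.41) = 164 kg.

m ≈ 164 kg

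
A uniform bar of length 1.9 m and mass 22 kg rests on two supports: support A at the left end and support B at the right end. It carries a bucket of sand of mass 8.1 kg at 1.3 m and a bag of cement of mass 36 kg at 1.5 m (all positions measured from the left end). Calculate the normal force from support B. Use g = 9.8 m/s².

About support A:
Beam weight: 22 × 9.8 = 215.6 N down at 0.95 m → arm 0.95 m, τ = 215.6 × 0.95 = 204.8 N·m clockwise.
Bucket of sand: 8.1 × 9.8 = 79.38 N down at 1.3 m → arm 1.3 m, τ = 79.38 × 1.3 = 103.2 N·m clockwise.
Bag of cement: 36 × 9.8 = 352.8 N down at 1.5 m → arm 1.5 m, τ = 352.8 × 1.5 = 529.2 N·m clockwise.
Net load moment about support A = 837.2 N·m clockwise.
Reaction R at support B is upward at 1.9 m, arm 1.9 m → moment R × 1.9 counterclockwise.
For rotational equilibrium, R × 1.9 = 837.2, so R = 441 N.

R_B ≈ 441 N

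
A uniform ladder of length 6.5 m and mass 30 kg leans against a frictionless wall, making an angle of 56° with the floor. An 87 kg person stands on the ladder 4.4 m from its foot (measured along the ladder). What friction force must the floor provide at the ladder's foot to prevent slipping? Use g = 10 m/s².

Taking torques about the foot of the ladder:
Ladder weight 30×10 = 300 N acts at 3.25 m along the ladder; its horizontal arm is 3.25·cos56° = 1.817 m → τ = 545.1 N·m clockwise.
Person: 87×10 = 870 N at 4.4 m → arm 2.46 m → τ = 2140 N·m clockwise.
Wall normal N acts horizontally at the top; its moment arm is the height L sinθ = 6.5·sin56° = 5.389 m, counterclockwise.
Setting net torque to zero: N × 5.389 = 2685 → N = 498 N.
ΣFx = 0: friction at the foot balances the wall's push, so f = N_wall = 498 N.

f ≈ 498 N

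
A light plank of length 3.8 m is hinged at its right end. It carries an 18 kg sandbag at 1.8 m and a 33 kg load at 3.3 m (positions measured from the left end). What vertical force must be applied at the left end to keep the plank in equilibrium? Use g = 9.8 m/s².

F ≈ 135 N

Taking torques about the right end:
Sandbag: 18 × 9.8 = 176.4 N down at 1.8 m → arm 2 m, τ = 176.4 × 2 = 352.8 N·m counterclockwise.
Load: 33 × 9.8 = 323.4 N down at 3.3 m → arm 0.5 m, τ = 323.4 × 0.5 = 161.7 N·m counterclockwise.
Net moment of the loads = 514.5 N·m counterclockwise.
The upward force F acts at the left end, arm 3.8 m, giving F × 3.8 clockwise.
Balancing moments: F × 3.8 = 514.5, giving F = 514.5 / 3.8 = 135 N.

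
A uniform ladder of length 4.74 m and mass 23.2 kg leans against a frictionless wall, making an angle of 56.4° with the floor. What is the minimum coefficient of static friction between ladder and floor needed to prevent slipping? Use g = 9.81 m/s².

Sum moments about the foot of the ladder (the floor normal and friction both act there and drop out).
Ladder weight 23.2×9.81 = 227.6 N acts at 2.37 m along the ladder; its horizontal arm is 2.37·cos56.4° = 1.312 m → τ = 298.6 N·m clockwise.
Wall normal N acts horizontally at the top; its moment arm is the height L sinθ = 4.74·sin56.4° = 3.948 m, counterclockwise.
Balancing moments: N × 3.948 = 298.6, giving N = 75.63 N.
ΣFx = 0 ⇒ f = N_wall = 75.63 N. ΣFy = 0 ⇒ N_floor = 227.6 N.
μ_min = f / N_floor = 75.63 / 227.6 = 0.332.

μ_min ≈ 0.332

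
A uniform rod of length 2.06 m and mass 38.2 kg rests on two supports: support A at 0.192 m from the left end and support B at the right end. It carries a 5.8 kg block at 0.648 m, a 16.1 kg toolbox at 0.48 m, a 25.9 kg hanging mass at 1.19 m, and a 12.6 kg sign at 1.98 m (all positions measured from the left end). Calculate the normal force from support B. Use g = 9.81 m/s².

R_B ≈ 460 N

Sum moments about support A (its reaction then has zero moment arm).
Beam weight: 38.2 × 9.81 = 374.7 N down at 1.03 m → arm 0.838 m, τ = 374.7 × 0.838 = 314 N·m clockwise.
Block: 5.8 × 9.81 = 56.9 N down at 0.648 m → arm 0.456 m, τ = 56.9 × 0.456 = 25.95 N·m clockwise.
Toolbox: 16.1 × 9.81 = 157.9 N down at 0.48 m → arm 0.288 m, τ = 157.9 × 0.288 = 45.48 N·m clockwise.
Hanging mass: 25.9 × 9.81 = 254.1 N down at 1.19 m → arm 0.998 m, τ = 254.1 × 0.998 = 253.6 N·m clockwise.
Sign: 12.6 × 9.81 = 123.6 N down at 1.98 m → arm 1.788 m, τ = 123.6 × 1.788 = 221 N·m clockwise.
Net load moment about support A = 860 N·m clockwise.
Reaction R at support B is upward at 2.06 m, arm 1.868 m → moment R × 1.868 counterclockwise.
For rotational equilibrium, R × 1.868 = 860, so R = 460 N.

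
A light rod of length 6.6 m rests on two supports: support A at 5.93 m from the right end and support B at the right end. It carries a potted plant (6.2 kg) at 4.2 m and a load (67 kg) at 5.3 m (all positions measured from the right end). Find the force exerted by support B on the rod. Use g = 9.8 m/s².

Choose support A as the axis so its reaction then has zero moment arm.
Potted plant: 6.2 × 9.8 = 60.76 N down at 4.2 m → arm 1.73 m, τ = 60.76 × 1.73 = 105.1 N·m clockwise.
Load: 67 × 9.8 = 656.6 N down at 5.3 m → arm 0.63 m, τ = 656.6 × 0.63 = 413.7 N·m clockwise.
Net load moment about support A = 518.8 N·m clockwise.
Reaction R at support B is upward at 0 m, arm 5.93 m → moment R × 5.93 counterclockwise.
Setting net torque to zero: R × 5.93 = 518.8 → R = 87.5 N.

R_B ≈ 87.5 N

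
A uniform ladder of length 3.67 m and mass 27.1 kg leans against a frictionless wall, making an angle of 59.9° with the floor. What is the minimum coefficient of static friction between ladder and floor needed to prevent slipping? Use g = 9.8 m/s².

μ_min ≈ 0.29

Take moments about the foot of the ladder.
Ladder weight 27.1×9.8 = 265.6 N acts at 1.835 m along the ladder; its horizontal arm is 1.835·cos59.9° = 0.9203 m → τ = 244.4 N·m clockwise.
Wall normal N acts horizontally at the top; its moment arm is the height L sinθ = 3.67·sin59.9° = 3.175 m, counterclockwise.
Setting net torque to zero: N × 3.175 = 244.4 → N = 76.98 N.
ΣFx = 0 ⇒ f = N_wall = 76.98 N. ΣFy = 0 ⇒ N_floor = 265.6 N.
μ_min = f / N_floor = 76.98 / 265.6 = 0.29.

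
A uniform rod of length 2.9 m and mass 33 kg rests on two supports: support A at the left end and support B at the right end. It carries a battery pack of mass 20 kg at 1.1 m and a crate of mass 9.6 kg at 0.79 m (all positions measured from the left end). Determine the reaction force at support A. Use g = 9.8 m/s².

R_A ≈ 352 N

Choose support B as the axis so its reaction then has zero moment arm.
Beam weight: 33 × 9.8 = 323.4 N down at 1.45 m → arm 1.45 m, τ = 323.4 × 1.45 = 468.9 N·m counterclockwise.
Battery pack: 20 × 9.8 = 196 N down at 1.1 m → arm 1.8 m, τ = 196 × 1.8 = 352.8 N·m counterclockwise.
Crate: 9.6 × 9.8 = 94.08 N down at 0.79 m → arm 2.11 m, τ = 94.08 × 2.11 = 198.5 N·m counterclockwise.
Net load moment about support B = 1020 N·m counterclockwise.
Reaction R at support A is upward at 0 m, arm 2.9 m → moment R × 2.9 clockwise.
Στ = 0 ⇒ R × 2.9 = 1020 ⇒ R = 352 N.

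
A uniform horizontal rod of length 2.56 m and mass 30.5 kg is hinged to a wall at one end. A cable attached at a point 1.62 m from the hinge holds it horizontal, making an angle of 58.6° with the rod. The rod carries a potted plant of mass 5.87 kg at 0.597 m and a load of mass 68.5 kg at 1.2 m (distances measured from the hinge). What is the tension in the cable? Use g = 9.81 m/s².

T ≈ 885 N

Sum moments about the hinge (the unknown hinge reaction has zero arm there).
Beam weight: 30.5 × 9.81 = 299.2 N down at 1.28 m → arm 1.28 m, τ = 299.2 × 1.28 = 383 N·m clockwise.
Potted plant: 5.87 × 9.81 = 57.58 N down at 0.597 m → arm 0.597 m, τ = 57.58 × 0.597 = 34.38 N·m clockwise.
Load: 68.5 × 9.81 = 672 N down at 1.2 m → arm 1.2 m, τ = 672 × 1.2 = 806.4 N·m clockwise.
Total clockwise load moment = 1224 N·m.
The cable tension T acts at 1.62 m; only its component perpendicular to the rod, T sinθ, produces torque. sin 58.6° = 0.8536.
Στ = 0 ⇒ T × 1.62 × 0.8536 = 1224 ⇒ T = 1224 / 1.383 = 885 N.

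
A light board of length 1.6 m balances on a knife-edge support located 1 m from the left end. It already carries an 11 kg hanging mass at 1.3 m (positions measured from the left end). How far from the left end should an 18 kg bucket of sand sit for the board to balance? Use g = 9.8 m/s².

About the knife-edge support (at 1 m from the left end):
Hanging mass: 11 × 9.8 = 107.8 N down at 1.3 m → arm 0.3 m, τ = 107.8 × 0.3 = 32.34 N·m clockwise.
Net moment of existing loads = 32.34 N·m clockwise.
The bucket of sand weighs 18 × 9.8 = 176.4 N and must supply an equal counterclockwise moment, so its lever arm about the knife-edge support is 32.34 / 176.4 = 0.183 m.
That puts it at 1 − 0.183 = 0.817 m from the left end.

x ≈ 0.817 m from the left end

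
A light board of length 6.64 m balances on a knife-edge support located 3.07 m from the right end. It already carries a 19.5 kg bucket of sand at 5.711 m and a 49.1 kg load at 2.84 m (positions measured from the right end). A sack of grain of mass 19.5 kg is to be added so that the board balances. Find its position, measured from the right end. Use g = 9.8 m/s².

About the knife-edge support (at 3.07 m from the right end):
Bucket of sand: 19.5 × 9.8 = 191.1 N down at 5.711 m → arm 2.641 m, τ = 191.1 × 2.641 = 504.7 N·m counterclockwise.
Load: 49.1 × 9.8 = 481.2 N down at 2.84 m → arm 0.23 m, τ = 481.2 × 0.23 = 110.7 N·m clockwise.
Net moment of existing loads = 394 N·m counterclockwise.
The sack of grain weighs 19.5 × 9.8 = 191.1 N and must supply an equal clockwise moment, so its lever arm about the knife-edge support is 394 / 191.1 = 2.06 m.
That puts it at 3.07 − 2.06 = 1.01 m from the right end.

x ≈ 1.01 m from the right end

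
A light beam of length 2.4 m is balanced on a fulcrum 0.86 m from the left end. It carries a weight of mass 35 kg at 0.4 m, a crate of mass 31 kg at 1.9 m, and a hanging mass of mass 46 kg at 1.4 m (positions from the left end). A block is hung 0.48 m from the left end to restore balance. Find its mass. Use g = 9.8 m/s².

Choose the fulcrum (at 0.86 m from the left end) as the axis so the support reaction has zero arm there.
Weight: 35 × 9.8 = 343 N down at 0.4 m → arm 0.46 m, τ = 343 × 0.46 = 157.8 N·m counterclockwise.
Crate: 31 × 9.8 = 303.8 N down at 1.9 m → arm 1.04 m, τ = 303.8 × 1.04 = 316 N·m clockwise.
Hanging mass: 46 × 9.8 = 450.8 N down at 1.4 m → arm 0.54 m, τ = 450.8 × 0.54 = 243.4 N·m clockwise.
Net moment of known loads = 401.6 N·m clockwise.
An unknown mass m at 0.48 m has arm 0.38 m; its moment is m·g·0.38 counterclockwise.
Balancing moments: m × 9.8 × 0.38 = 401.6, giving m = 401.6 / (9.8 × 0.38) = 108 kg.

m ≈ 108 kg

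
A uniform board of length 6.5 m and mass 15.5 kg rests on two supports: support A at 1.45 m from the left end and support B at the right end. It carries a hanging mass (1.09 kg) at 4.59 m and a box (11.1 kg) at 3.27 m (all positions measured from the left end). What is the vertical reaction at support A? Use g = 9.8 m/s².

Take moments about support B.
Beam weight: 15.5 × 9.8 = 151.9 N down at 3.25 m → arm 3.25 m, τ = 151.9 × 3.25 = 493.7 N·m counterclockwise.
Hanging mass: 1.09 × 9.8 = 10.68 N down at 4.59 m → arm 1.91 m, τ = 10.68 × 1.91 = 20.4 N·m counterclockwise.
Box: 11.1 × 9.8 = 108.8 N down at 3.27 m → arm 3.23 m, τ = 108.8 × 3.23 = 351.4 N·m counterclockwise.
Net load moment about support B = 865.5 N·m counterclockwise.
Reaction R at support A is upward at 1.45 m, arm 5.05 m → moment R × 5.05 clockwise.
Setting net torque to zero: R × 5.05 = 865.5 → R = 171 N.

R_A ≈ 171 N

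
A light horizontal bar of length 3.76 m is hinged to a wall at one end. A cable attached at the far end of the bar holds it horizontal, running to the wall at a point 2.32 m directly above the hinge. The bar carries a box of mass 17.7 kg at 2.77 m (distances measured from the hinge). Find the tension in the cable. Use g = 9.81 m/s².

T ≈ 244 N

Choose the hinge as the axis so the unknown hinge reaction has zero arm there.
Box: 17.7 × 9.81 = 173.6 N down at 2.77 m → arm 2.77 m, τ = 173.6 × 2.77 = 480.9 N·m clockwise.
Total clockwise load moment = 480.9 N·m.
The cable tension T acts at 3.76 m; only its component perpendicular to the bar, T sinθ, produces torque. sinθ = h/√(h²+d²) = 2.32/√(2.32²+3.76²) = 0.5251.
Στ = 0 ⇒ T × 3.76 × 0.5251 = 480.9 ⇒ T = 480.9 / 1.974 = 244 N.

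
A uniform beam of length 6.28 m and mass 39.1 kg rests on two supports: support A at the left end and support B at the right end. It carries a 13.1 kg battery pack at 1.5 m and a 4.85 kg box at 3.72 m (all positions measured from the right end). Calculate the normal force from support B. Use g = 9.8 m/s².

R_B ≈ 309 N

Choose support A as the axis so its reaction then has zero moment arm.
Beam weight: 39.1 × 9.8 = 383.2 N down at 3.14 m → arm 3.14 m, τ = 383.2 × 3.14 = 1203 N·m clockwise.
Battery pack: 13.1 × 9.8 = 128.4 N down at 1.5 m → arm 4.78 m, τ = 128.4 × 4.78 = 613.8 N·m clockwise.
Box: 4.85 × 9.8 = 47.53 N down at 3.72 m → arm 2.56 m, τ = 47.53 × 2.56 = 121.7 N·m clockwise.
Net load moment about support A = 1938 N·m clockwise.
Reaction R at support B is upward at 0 m, arm 6.28 m → moment R × 6.28 counterclockwise.
Στ = 0 ⇒ R × 6.28 = 1938 ⇒ R = 309 N.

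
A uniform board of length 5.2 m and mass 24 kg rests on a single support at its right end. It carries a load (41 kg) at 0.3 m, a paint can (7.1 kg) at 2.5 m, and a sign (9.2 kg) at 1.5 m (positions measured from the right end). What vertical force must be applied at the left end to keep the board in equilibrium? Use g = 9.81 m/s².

Choose the right end as the axis so the unknown pivot reaction has zero arm there.
Beam weight: 24 × 9.81 = 235.4 N down at 2.6 m → arm 2.6 m, τ = 235.4 × 2.6 = 612 N·m counterclockwise.
Load: 41 × 9.81 = 402.2 N down at 0.3 m → arm 0.3 m, τ = 402.2 × 0.3 = 120.7 N·m counterclockwise.
Paint can: 7.1 × 9.81 = 69.65 N down at 2.5 m → arm 2.5 m, τ = 69.65 × 2.5 = 174.1 N·m counterclockwise.
Sign: 9.2 × 9.81 = 90.25 N down at 1.5 m → arm 1.5 m, τ = 90.25 × 1.5 = 135.4 N·m counterclockwise.
Net moment of the loads = 1042 N·m counterclockwise.
The upward force F acts at the left end, arm 5.2 m, giving F × 5.2 clockwise.
Setting net torque to zero: F × 5.2 = 1042 → F = 1042 / 5.2 = 200 N.

F ≈ 200 N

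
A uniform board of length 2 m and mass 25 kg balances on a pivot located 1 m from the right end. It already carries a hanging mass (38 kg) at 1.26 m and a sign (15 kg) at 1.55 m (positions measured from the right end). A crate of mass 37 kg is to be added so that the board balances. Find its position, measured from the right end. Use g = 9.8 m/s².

x ≈ 0.51 m from the right end

Sum moments about the pivot (at 1 m from the right end) (the support reaction has zero arm there).
Beam weight: acts at the pivot, moment arm 0 → no torque.
Hanging mass: 38 × 9.8 = 372.4 N down at 1.26 m → arm 0.26 m, τ = 372.4 × 0.26 = 96.82 N·m counterclockwise.
Sign: 15 × 9.8 = 147 N down at 1.55 m → arm 0.55 m, τ = 147 × 0.55 = 80.85 N·m counterclockwise.
Net moment of existing loads = 177.7 N·m counterclockwise.
The crate weighs 37 × 9.8 = 362.6 N and must supply an equal clockwise moment, so its lever arm about the pivot is 177.7 / 362.6 = 0.49 m.
That puts it at 1 − 0.49 = 0.51 m from the right end.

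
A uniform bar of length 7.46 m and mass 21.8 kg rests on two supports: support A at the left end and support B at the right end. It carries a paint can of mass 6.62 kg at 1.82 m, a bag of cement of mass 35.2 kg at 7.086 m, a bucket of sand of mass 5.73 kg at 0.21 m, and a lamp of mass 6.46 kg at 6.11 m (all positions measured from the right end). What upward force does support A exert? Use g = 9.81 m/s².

R_A ≈ 504 N

Take moments about support B.
Beam weight: 21.8 × 9.81 = 213.9 N down at 3.73 m → arm 3.73 m, τ = 213.9 × 3.73 = 797.8 N·m counterclockwise.
Paint can: 6.62 × 9.81 = 64.94 N down at 1.82 m → arm 1.82 m, τ = 64.94 × 1.82 = 118.2 N·m counterclockwise.
Bag of cement: 35.2 × 9.81 = 345.3 N down at 7.086 m → arm 7.086 m, τ = 345.3 × 7.086 = 2447 N·m counterclockwise.
Bucket of sand: 5.73 × 9.81 = 56.21 N down at 0.21 m → arm 0.21 m, τ = 56.21 × 0.21 = 11.8 N·m counterclockwise.
Lamp: 6.46 × 9.81 = 63.37 N down at 6.11 m → arm 6.11 m, τ = 63.37 × 6.11 = 387.2 N·m counterclockwise.
Net load moment about support B = 3762 N·m counterclockwise.
Reaction R at support A is upward at 7.46 m, arm 7.46 m → moment R × 7.46 clockwise.
Balancing moments: R × 7.46 = 3762, giving R = 504 N.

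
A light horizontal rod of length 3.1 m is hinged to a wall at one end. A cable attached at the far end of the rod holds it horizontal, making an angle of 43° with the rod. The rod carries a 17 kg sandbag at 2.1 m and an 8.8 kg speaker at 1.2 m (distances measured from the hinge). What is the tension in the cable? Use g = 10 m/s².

Sum moments about the hinge (the unknown hinge reaction has zero arm there).
Sandbag: 17 × 10 = 170 N down at 2.1 m → arm 2.1 m, τ = 170 × 2.1 = 357 N·m clockwise.
Speaker: 8.8 × 10 = 88 N down at 1.2 m → arm 1.2 m, τ = 88 × 1.2 = 105.6 N·m clockwise.
Total clockwise load moment = 462.6 N·m.
The cable tension T acts at 3.1 m; only its component perpendicular to the rod, T sinθ, produces torque. sin 43° = 0.682.
Στ = 0 ⇒ T × 3.1 × 0.682 = 462.6 ⇒ T = 462.6 / 2.114 = 219 N.

T ≈ 219 N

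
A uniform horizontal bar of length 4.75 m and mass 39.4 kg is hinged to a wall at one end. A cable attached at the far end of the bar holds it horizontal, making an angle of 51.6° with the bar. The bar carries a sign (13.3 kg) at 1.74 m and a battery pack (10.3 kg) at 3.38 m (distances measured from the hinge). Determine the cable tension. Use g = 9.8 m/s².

Choose the hinge as the axis so the unknown hinge reaction has zero arm there.
Beam weight: 39.4 × 9.8 = 386.1 N down at 2.375 m → arm 2.375 m, τ = 386.1 × 2.375 = 917 N·m clockwise.
Sign: 13.3 × 9.8 = 130.3 N down at 1.74 m → arm 1.74 m, τ = 130.3 × 1.74 = 226.7 N·m clockwise.
Battery pack: 10.3 × 9.8 = 100.9 N down at 3.38 m → arm 3.38 m, τ = 100.9 × 3.38 = 341 N·m clockwise.
Total clockwise load moment = 1485 N·m.
The cable tension T acts at 4.75 m; only its component perpendicular to the bar, T sinθ, produces torque. sin 51.6° = 0.7837.
For rotational equilibrium, T × 4.75 × 0.7837 = 1485, so T = 1485 / 3.723 = 399 N.

T ≈ 399 N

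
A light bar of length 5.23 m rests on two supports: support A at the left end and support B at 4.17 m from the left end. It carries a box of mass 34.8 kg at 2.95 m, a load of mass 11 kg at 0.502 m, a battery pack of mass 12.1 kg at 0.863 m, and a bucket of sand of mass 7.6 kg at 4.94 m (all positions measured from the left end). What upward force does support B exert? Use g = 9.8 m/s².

About support A:
Box: 34.8 × 9.8 = 341 N down at 2.95 m → arm 2.95 m, τ = 341 × 2.95 = 1006 N·m clockwise.
Load: 11 × 9.8 = 107.8 N down at 0.502 m → arm 0.502 m, τ = 107.8 × 0.502 = 54.12 N·m clockwise.
Battery pack: 12.1 × 9.8 = 118.6 N down at 0.863 m → arm 0.863 m, τ = 118.6 × 0.863 = 102.4 N·m clockwise.
Bucket of sand: 7.6 × 9.8 = 74.48 N down at 4.94 m → arm 4.94 m, τ = 74.48 × 4.94 = 367.9 N·m clockwise.
Net load moment about support A = 1530 N·m clockwise.
Reaction R at support B is upward at 4.17 m, arm 4.17 m → moment R × 4.17 counterclockwise.
Balancing moments: R × 4.17 = 1530, giving R = 367 N.

R_B ≈ 367 N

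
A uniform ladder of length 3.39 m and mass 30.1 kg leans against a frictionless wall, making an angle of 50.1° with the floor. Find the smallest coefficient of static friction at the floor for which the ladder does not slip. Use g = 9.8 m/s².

μ_min ≈ 0.418

About the foot of the ladder:
Ladder weight 30.1×9.8 = 295 N acts at 1.695 m along the ladder; its horizontal arm is 1.695·cos50.1° = 1.087 m → τ = 320.7 N·m clockwise.
Wall normal N acts horizontally at the top; its moment arm is the height L sinθ = 3.39·sin50.1° = 2.601 m, counterclockwise.
Balancing moments: N × 2.601 = 320.7, giving N = 123.3 N.
ΣFx = 0 ⇒ f = N_wall = 123.3 N. ΣFy = 0 ⇒ N_floor = 295 N.
μ_min = f / N_floor = 123.3 / 295 = 0.418.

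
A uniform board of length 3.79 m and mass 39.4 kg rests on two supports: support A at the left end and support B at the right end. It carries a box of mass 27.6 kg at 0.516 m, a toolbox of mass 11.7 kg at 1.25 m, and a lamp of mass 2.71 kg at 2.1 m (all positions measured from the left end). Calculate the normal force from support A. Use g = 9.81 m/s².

Choose support B as the axis so its reaction then has zero moment arm.
Beam weight: 39.4 × 9.81 = 386.5 N down at 1.895 m → arm 1.895 m, τ = 386.5 × 1.895 = 732.4 N·m counterclockwise.
Box: 27.6 × 9.81 = 270.8 N down at 0.516 m → arm 3.274 m, τ = 270.8 × 3.274 = 886.6 N·m counterclockwise.
Toolbox: 11.7 × 9.81 = 114.8 N down at 1.25 m → arm 2.54 m, τ = 114.8 × 2.54 = 291.6 N·m counterclockwise.
Lamp: 2.71 × 9.81 = 26.59 N down at 2.1 m → arm 1.69 m, τ = 26.59 × 1.69 = 44.94 N·m counterclockwise.
Net load moment about support B = 1956 N·m counterclockwise.
Reaction R at support A is upward at 0 m, arm 3.79 m → moment R × 3.79 clockwise.
Στ = 0 ⇒ R × 3.79 = 1956 ⇒ R = 516 N.

R_A ≈ 516 N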